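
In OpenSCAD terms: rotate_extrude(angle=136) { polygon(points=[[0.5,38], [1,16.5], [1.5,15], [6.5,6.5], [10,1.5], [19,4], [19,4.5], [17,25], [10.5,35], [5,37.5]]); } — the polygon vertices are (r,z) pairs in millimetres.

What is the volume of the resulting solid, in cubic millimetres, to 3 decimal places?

Profile (r,z), 10 vertices: (0.5,38) (1,16.5) (1.5,15) (6.5,6.5) (10,1.5) (19,4) (19,4.5) (17,25) (10.5,35) (5,37.5)
edge 0: (0.5,38)→(1,16.5)  cross = 0.5·16.5 − 1·38 = -29.7500; (r_i+r_j)·cross = 1.5·-29.7500 = -44.6250
edge 1: (1,16.5)→(1.5,15)  cross = 1·15 − 1.5·16.5 = -9.7500; (r_i+r_j)·cross = 2.5·-9.7500 = -24.3750
edge 2: (1.5,15)→(6.5,6.5)  cross = 1.5·6.5 − 6.5·15 = -87.7500; (r_i+r_j)·cross = 8·-87.7500 = -702.0000
edge 3: (6.5,6.5)→(10,1.5)  cross = 6.5·1.5 − 10·6.5 = -55.2500; (r_i+r_j)·cross = 16.5·-55.2500 = -911.6250
edge 4: (10,1.5)→(19,4)  cross = 10·4 − 19·1.5 = 11.5000; (r_i+r_j)·cross = 29·11.5000 = 333.5000
edge 5: (19,4)→(19,4.5)  cross = 19·4.5 − 19·4 = 9.5000; (r_i+r_j)·cross = 38·9.5000 = 361.0000
edge 6: (19,4.5)→(17,25)  cross = 19·25 − 17·4.5 = 398.5000; (r_i+r_j)·cross = 36·398.5000 = 14346.0000
edge 7: (17,25)→(10.5,35)  cross = 17·35 − 10.5·25 = 332.5000; (r_i+r_j)·cross = 27.5·332.5000 = 9143.7500
edge 8: (10.5,35)→(5,37.5)  cross = 10.5·37.5 − 5·35 = 218.7500; (r_i+r_j)·cross = 15.5·218.7500 = 3390.6250
edge 9: (5,37.5)→(0.5,38)  cross = 5·38 − 0.5·37.5 = 171.2500; (r_i+r_j)·cross = 5.5·171.2500 = 941.8750
Σcross = 959.5000 → A = |Σcross|/2 = 479.7500 mm²
Σ(r_i+r_j)·cross = 26834.1250 → first moment M = |Σ|/6 = 4472.3542
R_c = M/A = 4472.3542/479.7500 = 9.3223 mm
θ = 136° = 2.373648 rad
V = θ·R_c·A = 2.373648·9.3223·479.7500 = 10615.794 mm³

Volume = 10615.794 mm³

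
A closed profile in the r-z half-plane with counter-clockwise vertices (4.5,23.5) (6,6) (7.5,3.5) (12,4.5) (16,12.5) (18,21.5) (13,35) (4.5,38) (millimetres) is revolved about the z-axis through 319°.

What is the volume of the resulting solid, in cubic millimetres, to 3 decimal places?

Volume = 19222.256 mm³

Profile (r,z), 8 vertices: (4.5,23.5) (6,6) (7.5,3.5) (12,4.5) (16,12.5) (18,21.5) (13,35) (4.5,38)
edge 0: (4.5,23.5)→(6,6)  cross = 4.5·6 − 6·23.5 = -114.0000; (r_i+r_j)·cross = 10.5·-114.0000 = -1197.0000
edge 1: (6,6)→(7.5,3.5)  cross = 6·3.5 − 7.5·6 = -24.0000; (r_i+r_j)·cross = 13.5·-24.0000 = -324.0000
edge 2: (7.5,3.5)→(12,4.5)  cross = 7.5·4.5 − 12·3.5 = -8.2500; (r_i+r_j)·cross = 19.5·-8.2500 = -160.8750
edge 3: (12,4.5)→(16,12.5)  cross = 12·12.5 − 16·4.5 = 78.0000; (r_i+r_j)·cross = 28·78.0000 = 2184.0000
edge 4: (16,12.5)→(18,21.5)  cross = 16·21.5 − 18·12.5 = 119.0000; (r_i+r_j)·cross = 34·119.0000 = 4046.0000
edge 5: (18,21.5)→(13,35)  cross = 18·35 − 13·21.5 = 350.5000; (r_i+r_j)·cross = 31·350.5000 = 10865.5000
edge 6: (13,35)→(4.5,38)  cross = 13·38 − 4.5·35 = 336.5000; (r_i+r_j)·cross = 17.5·336.5000 = 5888.7500
edge 7: (4.5,38)→(4.5,23.5)  cross = 4.5·23.5 − 4.5·38 = -65.2500; (r_i+r_j)·cross = 9·-65.2500 = -587.2500
Σcross = 672.5000 → A = |Σcross|/2 = 336.2500 mm²
Σ(r_i+r_j)·cross = 20715.1250 → first moment M = |Σ|/6 = 3452.5208
R_c = M/A = 3452.5208/336.2500 = 10.2677 mm
θ = 319° = 5.567600 rad
V = θ·R_c·A = 5.567600·10.2677·336.2500 = 19222.256 mm³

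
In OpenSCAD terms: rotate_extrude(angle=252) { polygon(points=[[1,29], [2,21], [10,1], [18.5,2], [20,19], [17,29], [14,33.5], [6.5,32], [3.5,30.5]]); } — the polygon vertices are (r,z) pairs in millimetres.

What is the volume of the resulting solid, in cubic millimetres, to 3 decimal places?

Volume = 21923.801 mm³

Profile (r,z), 9 vertices: (1,29) (2,21) (10,1) (18.5,2) (20,19) (17,29) (14,33.5) (6.5,32) (3.5,30.5)
edge 0: (1,29)→(2,21)  cross = 1·21 − 2·29 = -37.0000; (r_i+r_j)·cross = 3·-37.0000 = -111.0000
edge 1: (2,21)→(10,1)  cross = 2·1 − 10·21 = -208.0000; (r_i+r_j)·cross = 12·-208.0000 = -2496.0000
edge 2: (10,1)→(18.5,2)  cross = 10·2 − 18.5·1 = 1.5000; (r_i+r_j)·cross = 28.5·1.5000 = 42.7500
edge 3: (18.5,2)→(20,19)  cross = 18.5·19 − 20·2 = 311.5000; (r_i+r_j)·cross = 38.5·311.5000 = 11992.7500
edge 4: (20,19)→(17,29)  cross = 20·29 − 17·19 = 257.0000; (r_i+r_j)·cross = 37·257.0000 = 9509.0000
edge 5: (17,29)→(14,33.5)  cross = 17·33.5 − 14·29 = 163.5000; (r_i+r_j)·cross = 31·163.5000 = 5068.5000
edge 6: (14,33.5)→(6.5,32)  cross = 14·32 − 6.5·33.5 = 230.2500; (r_i+r_j)·cross = 20.5·230.2500 = 4720.1250
edge 7: (6.5,32)→(3.5,30.5)  cross = 6.5·30.5 − 3.5·32 = 86.2500; (r_i+r_j)·cross = 10·86.2500 = 862.5000
edge 8: (3.5,30.5)→(1,29)  cross = 3.5·29 − 1·30.5 = 71.0000; (r_i+r_j)·cross = 4.5·71.0000 = 319.5000
Σcross = 876.0000 → A = |Σcross|/2 = 438.0000 mm²
Σ(r_i+r_j)·cross = 29908.1250 → first moment M = |Σ|/6 = 4984.6875
R_c = M/A = 4984.6875/438.0000 = 11.3806 mm
θ = 252° = 4.398230 rad
V = θ·R_c·A = 4.398230·11.3806·438.0000 = 21923.801 mm³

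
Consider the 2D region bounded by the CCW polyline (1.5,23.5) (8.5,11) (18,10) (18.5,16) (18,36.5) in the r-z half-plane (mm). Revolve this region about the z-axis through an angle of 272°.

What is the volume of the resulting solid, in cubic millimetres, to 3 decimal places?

Profile (r,z), 5 vertices: (1.5,23.5) (8.5,11) (18,10) (18.5,16) (18,36.5)
edge 0: (1.5,23.5)→(8.5,11)  cross = 1.5·11 − 8.5·23.5 = -183.2500; (r_i+r_j)·cross = 10·-183.2500 = -1832.5000
edge 1: (8.5,11)→(18,10)  cross = 8.5·10 − 18·11 = -113.0000; (r_i+r_j)·cross = 26.5·-113.0000 = -2994.5000
edge 2: (18,10)→(18.5,16)  cross = 18·16 − 18.5·10 = 103.0000; (r_i+r_j)·cross = 36.5·103.0000 = 3759.5000
edge 3: (18.5,16)→(18,36.5)  cross = 18.5·36.5 − 18·16 = 387.2500; (r_i+r_j)·cross = 36.5·387.2500 = 14134.6250
edge 4: (18,36.5)→(1.5,23.5)  cross = 18·23.5 − 1.5·36.5 = 368.2500; (r_i+r_j)·cross = 19.5·368.2500 = 7180.8750
Σcross = 562.2500 → A = |Σcross|/2 = 281.1250 mm²
Σ(r_i+r_j)·cross = 20248.0000 → first moment M = |Σ|/6 = 3374.6667
R_c = M/A = 3374.6667/281.1250 = 12.0041 mm
θ = 272° = 4.747296 rad
V = θ·R_c·A = 4.747296·12.0041·281.1250 = 16020.540 mm³

Volume = 16020.540 mm³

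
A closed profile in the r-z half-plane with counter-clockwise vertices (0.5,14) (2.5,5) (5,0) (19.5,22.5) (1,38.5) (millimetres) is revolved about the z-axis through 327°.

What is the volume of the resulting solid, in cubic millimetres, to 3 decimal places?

Profile (r,z), 5 vertices: (0.5,14) (2.5,5) (5,0) (19.5,22.5) (1,38.5)
edge 0: (0.5,14)→(2.5,5)  cross = 0.5·5 − 2.5·14 = -32.5000; (r_i+r_j)·cross = 3·-32.5000 = -97.5000
edge 1: (2.5,5)→(5,0)  cross = 2.5·0 − 5·5 = -25.0000; (r_i+r_j)·cross = 7.5·-25.0000 = -187.5000
edge 2: (5,0)→(19.5,22.5)  cross = 5·22.5 − 19.5·0 = 112.5000; (r_i+r_j)·cross = 24.5·112.5000 = 2756.2500
edge 3: (19.5,22.5)→(1,38.5)  cross = 19.5·38.5 − 1·22.5 = 728.2500; (r_i+r_j)·cross = 20.5·728.2500 = 14929.1250
edge 4: (1,38.5)→(0.5,14)  cross = 1·14 − 0.5·38.5 = -5.2500; (r_i+r_j)·cross = 1.5·-5.2500 = -7.8750
Σcross = 778.0000 → A = |Σcross|/2 = 389.0000 mm²
Σ(r_i+r_j)·cross = 17392.5000 → first moment M = |Σ|/6 = 2898.7500
R_c = M/A = 2898.7500/389.0000 = 7.4518 mm
θ = 327° = 5.707227 rad
V = θ·R_c·A = 5.707227·7.4518·389.0000 = 16543.823 mm³

Volume = 16543.823 mm³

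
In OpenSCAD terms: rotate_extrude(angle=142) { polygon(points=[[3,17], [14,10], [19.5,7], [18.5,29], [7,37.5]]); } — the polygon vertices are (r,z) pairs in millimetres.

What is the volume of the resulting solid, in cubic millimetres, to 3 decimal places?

Profile (r,z), 5 vertices: (3,17) (14,10) (19.5,7) (18.5,29) (7,37.5)
edge 0: (3,17)→(14,10)  cross = 3·10 − 14·17 = -208.0000; (r_i+r_j)·cross = 17·-208.0000 = -3536.0000
edge 1: (14,10)→(19.5,7)  cross = 14·7 − 19.5·10 = -97.0000; (r_i+r_j)·cross = 33.5·-97.0000 = -3249.5000
edge 2: (19.5,7)→(18.5,29)  cross = 19.5·29 − 18.5·7 = 436.0000; (r_i+r_j)·cross = 38·436.0000 = 16568.0000
edge 3: (18.5,29)→(7,37.5)  cross = 18.5·37.5 − 7·29 = 490.7500; (r_i+r_j)·cross = 25.5·490.7500 = 12514.1250
edge 4: (7,37.5)→(3,17)  cross = 7·17 − 3·37.5 = 6.5000; (r_i+r_j)·cross = 10·6.5000 = 65.0000
Σcross = 628.2500 → A = |Σcross|/2 = 314.1250 mm²
Σ(r_i+r_j)·cross = 22361.6250 → first moment M = |Σ|/6 = 3726.9375
R_c = M/A = 3726.9375/314.1250 = 11.8645 mm
θ = 142° = 2.478368 rad
V = θ·R_c·A = 2.478368·11.8645·314.1250 = 9236.721 mm³

Volume = 9236.721 mm³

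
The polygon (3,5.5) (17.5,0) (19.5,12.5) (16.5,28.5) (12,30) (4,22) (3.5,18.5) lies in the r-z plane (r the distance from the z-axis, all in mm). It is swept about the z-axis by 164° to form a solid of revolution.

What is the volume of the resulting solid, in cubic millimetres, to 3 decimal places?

Volume = 11978.416 mm³

Profile (r,z), 7 vertices: (3,5.5) (17.5,0) (19.5,12.5) (16.5,28.5) (12,30) (4,22) (3.5,18.5)
edge 0: (3,5.5)→(17.5,0)  cross = 3·0 − 17.5·5.5 = -96.2500; (r_i+r_j)·cross = 20.5·-96.2500 = -1973.1250
edge 1: (17.5,0)→(19.5,12.5)  cross = 17.5·12.5 − 19.5·0 = 218.7500; (r_i+r_j)·cross = 37·218.7500 = 8093.7500
edge 2: (19.5,12.5)→(16.5,28.5)  cross = 19.5·28.5 − 16.5·12.5 = 349.5000; (r_i+r_j)·cross = 36·349.5000 = 12582.0000
edge 3: (16.5,28.5)→(12,30)  cross = 16.5·30 − 12·28.5 = 153.0000; (r_i+r_j)·cross = 28.5·153.0000 = 4360.5000
edge 4: (12,30)→(4,22)  cross = 12·22 − 4·30 = 144.0000; (r_i+r_j)·cross = 16·144.0000 = 2304.0000
edge 5: (4,22)→(3.5,18.5)  cross = 4·18.5 − 3.5·22 = -3.0000; (r_i+r_j)·cross = 7.5·-3.0000 = -22.5000
edge 6: (3.5,18.5)→(3,5.5)  cross = 3.5·5.5 − 3·18.5 = -36.2500; (r_i+r_j)·cross = 6.5·-36.2500 = -235.6250
Σcross = 729.7500 → A = |Σcross|/2 = 364.8750 mm²
Σ(r_i+r_j)·cross = 25109.0000 → first moment M = |Σ|/6 = 4184.8333
R_c = M/A = 4184.8333/364.8750 = 11.4692 mm
θ = 164° = 2.862340 rad
V = θ·R_c·A = 2.862340·11.4692·364.8750 = 11978.416 mm³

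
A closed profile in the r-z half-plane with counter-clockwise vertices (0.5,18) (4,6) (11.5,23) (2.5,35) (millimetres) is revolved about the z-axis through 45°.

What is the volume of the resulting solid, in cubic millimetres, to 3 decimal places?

Profile (r,z), 4 vertices: (0.5,18) (4,6) (11.5,23) (2.5,35)
edge 0: (0.5,18)→(4,6)  cross = 0.5·6 − 4·18 = -69.0000; (r_i+r_j)·cross = 4.5·-69.0000 = -310.5000
edge 1: (4,6)→(11.5,23)  cross = 4·23 − 11.5·6 = 23.0000; (r_i+r_j)·cross = 15.5·23.0000 = 356.5000
edge 2: (11.5,23)→(2.5,35)  cross = 11.5·35 − 2.5·23 = 345.0000; (r_i+r_j)·cross = 14·345.0000 = 4830.0000
edge 3: (2.5,35)→(0.5,18)  cross = 2.5·18 − 0.5·35 = 27.5000; (r_i+r_j)·cross = 3·27.5000 = 82.5000
Σcross = 326.5000 → A = |Σcross|/2 = 163.2500 mm²
Σ(r_i+r_j)·cross = 4958.5000 → first moment M = |Σ|/6 = 826.4167
R_c = M/A = 826.4167/163.2500 = 5.0623 mm
θ = 45° = 0.785398 rad
V = θ·R_c·A = 0.785398·5.0623·163.2500 = 649.066 mm³

Volume = 649.066 mm³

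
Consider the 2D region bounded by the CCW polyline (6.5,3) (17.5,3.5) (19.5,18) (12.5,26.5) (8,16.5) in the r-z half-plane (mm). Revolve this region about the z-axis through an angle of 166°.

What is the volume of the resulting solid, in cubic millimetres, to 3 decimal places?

Profile (r,z), 5 vertices: (6.5,3) (17.5,3.5) (19.5,18) (12.5,26.5) (8,16.5)
edge 0: (6.5,3)→(17.5,3.5)  cross = 6.5·3.5 − 17.5·3 = -29.7500; (r_i+r_j)·cross = 24·-29.7500 = -714.0000
edge 1: (17.5,3.5)→(19.5,18)  cross = 17.5·18 − 19.5·3.5 = 246.7500; (r_i+r_j)·cross = 37·246.7500 = 9129.7500
edge 2: (19.5,18)→(12.5,26.5)  cross = 19.5·26.5 − 12.5·18 = 291.7500; (r_i+r_j)·cross = 32·291.7500 = 9336.0000
edge 3: (12.5,26.5)→(8,16.5)  cross = 12.5·16.5 − 8·26.5 = -5.7500; (r_i+r_j)·cross = 20.5·-5.7500 = -117.8750
edge 4: (8,16.5)→(6.5,3)  cross = 8·3 − 6.5·16.5 = -83.2500; (r_i+r_j)·cross = 14.5·-83.2500 = -1207.1250
Σcross = 419.7500 → A = |Σcross|/2 = 209.8750 mm²
Σ(r_i+r_j)·cross = 16426.7500 → first moment M = |Σ|/6 = 2737.7917
R_c = M/A = 2737.7917/209.8750 = 13.0449 mm
θ = 166° = 2.897247 rad
V = θ·R_c·A = 2.897247·13.0449·209.8750 = 7932.057 mm³

Volume = 7932.057 mm³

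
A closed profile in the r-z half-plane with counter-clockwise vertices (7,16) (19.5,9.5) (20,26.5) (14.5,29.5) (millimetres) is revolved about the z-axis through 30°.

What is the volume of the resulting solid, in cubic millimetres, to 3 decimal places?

Volume = 1225.876 mm³

Profile (r,z), 4 vertices: (7,16) (19.5,9.5) (20,26.5) (14.5,29.5)
edge 0: (7,16)→(19.5,9.5)  cross = 7·9.5 − 19.5·16 = -245.5000; (r_i+r_j)·cross = 26.5·-245.5000 = -6505.7500
edge 1: (19.5,9.5)→(20,26.5)  cross = 19.5·26.5 − 20·9.5 = 326.7500; (r_i+r_j)·cross = 39.5·326.7500 = 12906.6250
edge 2: (20,26.5)→(14.5,29.5)  cross = 20·29.5 − 14.5·26.5 = 205.7500; (r_i+r_j)·cross = 34.5·205.7500 = 7098.3750
edge 3: (14.5,29.5)→(7,16)  cross = 14.5·16 − 7·29.5 = 25.5000; (r_i+r_j)·cross = 21.5·25.5000 = 548.2500
Σcross = 312.5000 → A = |Σcross|/2 = 156.2500 mm²
Σ(r_i+r_j)·cross = 14047.5000 → first moment M = |Σ|/6 = 2341.2500
R_c = M/A = 2341.2500/156.2500 = 14.9840 mm
θ = 30° = 0.523599 rad
V = θ·R_c·A = 0.523599·14.9840·156.2500 = 1225.876 mm³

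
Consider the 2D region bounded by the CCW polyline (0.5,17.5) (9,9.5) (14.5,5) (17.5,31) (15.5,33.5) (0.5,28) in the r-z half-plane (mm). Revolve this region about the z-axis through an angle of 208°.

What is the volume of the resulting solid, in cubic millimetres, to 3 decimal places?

Volume = 10959.679 mm³

Profile (r,z), 6 vertices: (0.5,17.5) (9,9.5) (14.5,5) (17.5,31) (15.5,33.5) (0.5,28)
edge 0: (0.5,17.5)→(9,9.5)  cross = 0.5·9.5 − 9·17.5 = -152.7500; (r_i+r_j)·cross = 9.5·-152.7500 = -1451.1250
edge 1: (9,9.5)→(14.5,5)  cross = 9·5 − 14.5·9.5 = -92.7500; (r_i+r_j)·cross = 23.5·-92.7500 = -2179.6250
edge 2: (14.5,5)→(17.5,31)  cross = 14.5·31 − 17.5·5 = 362.0000; (r_i+r_j)·cross = 32·362.0000 = 11584.0000
edge 3: (17.5,31)→(15.5,33.5)  cross = 17.5·33.5 − 15.5·31 = 105.7500; (r_i+r_j)·cross = 33·105.7500 = 3489.7500
edge 4: (15.5,33.5)→(0.5,28)  cross = 15.5·28 − 0.5·33.5 = 417.2500; (r_i+r_j)·cross = 16·417.2500 = 6676.0000
edge 5: (0.5,28)→(0.5,17.5)  cross = 0.5·17.5 − 0.5·28 = -5.2500; (r_i+r_j)·cross = 1·-5.2500 = -5.2500
Σcross = 634.2500 → A = |Σcross|/2 = 317.1250 mm²
Σ(r_i+r_j)·cross = 18113.7500 → first moment M = |Σ|/6 = 3018.9583
R_c = M/A = 3018.9583/317.1250 = 9.5198 mm
θ = 208° = 3.630285 rad
V = θ·R_c·A = 3.630285·9.5198·317.1250 = 10959.679 mm³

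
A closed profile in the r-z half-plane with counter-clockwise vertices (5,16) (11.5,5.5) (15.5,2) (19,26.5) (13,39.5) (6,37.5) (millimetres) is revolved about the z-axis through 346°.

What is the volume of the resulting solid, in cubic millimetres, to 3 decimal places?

Profile (r,z), 6 vertices: (5,16) (11.5,5.5) (15.5,2) (19,26.5) (13,39.5) (6,37.5)
edge 0: (5,16)→(11.5,5.5)  cross = 5·5.5 − 11.5·16 = -156.5000; (r_i+r_j)·cross = 16.5·-156.5000 = -2582.2500
edge 1: (11.5,5.5)→(15.5,2)  cross = 11.5·2 − 15.5·5.5 = -62.2500; (r_i+r_j)·cross = 27·-62.2500 = -1680.7500
edge 2: (15.5,2)→(19,26.5)  cross = 15.5·26.5 − 19·2 = 372.7500; (r_i+r_j)·cross = 34.5·372.7500 = 12859.8750
edge 3: (19,26.5)→(13,39.5)  cross = 19·39.5 − 13·26.5 = 406.0000; (r_i+r_j)·cross = 32·406.0000 = 12992.0000
edge 4: (13,39.5)→(6,37.5)  cross = 13·37.5 − 6·39.5 = 250.5000; (r_i+r_j)·cross = 19·250.5000 = 4759.5000
edge 5: (6,37.5)→(5,16)  cross = 6·16 − 5·37.5 = -91.5000; (r_i+r_j)·cross = 11·-91.5000 = -1006.5000
Σcross = 719.0000 → A = |Σcross|/2 = 359.5000 mm²
Σ(r_i+r_j)·cross = 25341.8750 → first moment M = |Σ|/6 = 4223.6458
R_c = M/A = 4223.6458/359.5000 = 11.7487 mm
θ = 346° = 6.038839 rad
V = θ·R_c·A = 6.038839·11.7487·359.5000 = 25505.918 mm³

Volume = 25505.918 mm³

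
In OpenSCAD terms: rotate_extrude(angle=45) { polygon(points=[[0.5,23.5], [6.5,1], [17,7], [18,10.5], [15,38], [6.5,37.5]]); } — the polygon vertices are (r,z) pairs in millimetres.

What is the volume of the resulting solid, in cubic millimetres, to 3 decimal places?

Volume = 3473.718 mm³

Profile (r,z), 6 vertices: (0.5,23.5) (6.5,1) (17,7) (18,10.5) (15,38) (6.5,37.5)
edge 0: (0.5,23.5)→(6.5,1)  cross = 0.5·1 − 6.5·23.5 = -152.2500; (r_i+r_j)·cross = 7·-152.2500 = -1065.7500
edge 1: (6.5,1)→(17,7)  cross = 6.5·7 − 17·1 = 28.5000; (r_i+r_j)·cross = 23.5·28.5000 = 669.7500
edge 2: (17,7)→(18,10.5)  cross = 17·10.5 − 18·7 = 52.5000; (r_i+r_j)·cross = 35·52.5000 = 1837.5000
edge 3: (18,10.5)→(15,38)  cross = 18·38 − 15·10.5 = 526.5000; (r_i+r_j)·cross = 33·526.5000 = 17374.5000
edge 4: (15,38)→(6.5,37.5)  cross = 15·37.5 − 6.5·38 = 315.5000; (r_i+r_j)·cross = 21.5·315.5000 = 6783.2500
edge 5: (6.5,37.5)→(0.5,23.5)  cross = 6.5·23.5 − 0.5·37.5 = 134.0000; (r_i+r_j)·cross = 7·134.0000 = 938.0000
Σcross = 904.7500 → A = |Σcross|/2 = 452.3750 mm²
Σ(r_i+r_j)·cross = 26537.2500 → first moment M = |Σ|/6 = 4422.8750
R_c = M/A = 4422.8750/452.3750 = 9.7770 mm
θ = 45° = 0.785398 rad
V = θ·R_c·A = 0.785398·9.7770·452.3750 = 3473.718 mm³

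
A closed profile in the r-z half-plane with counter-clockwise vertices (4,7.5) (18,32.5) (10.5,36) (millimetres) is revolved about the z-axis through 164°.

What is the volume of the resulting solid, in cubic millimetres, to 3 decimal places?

Volume = 3666.777 mm³

Profile (r,z), 3 vertices: (4,7.5) (18,32.5) (10.5,36)
edge 0: (4,7.5)→(18,32.5)  cross = 4·32.5 − 18·7.5 = -5.0000; (r_i+r_j)·cross = 22·-5.0000 = -110.0000
edge 1: (18,32.5)→(10.5,36)  cross = 18·36 − 10.5·32.5 = 306.7500; (r_i+r_j)·cross = 28.5·306.7500 = 8742.3750
edge 2: (10.5,36)→(4,7.5)  cross = 10.5·7.5 − 4·36 = -65.2500; (r_i+r_j)·cross = 14.5·-65.2500 = -946.1250
Σcross = 236.5000 → A = |Σcross|/2 = 118.2500 mm²
Σ(r_i+r_j)·cross = 7686.2500 → first moment M = |Σ|/6 = 1281.0417
R_c = M/A = 1281.0417/118.2500 = 10.8333 mm
θ = 164° = 2.862340 rad
V = θ·R_c·A = 2.862340·10.8333·118.2500 = 3666.777 mm³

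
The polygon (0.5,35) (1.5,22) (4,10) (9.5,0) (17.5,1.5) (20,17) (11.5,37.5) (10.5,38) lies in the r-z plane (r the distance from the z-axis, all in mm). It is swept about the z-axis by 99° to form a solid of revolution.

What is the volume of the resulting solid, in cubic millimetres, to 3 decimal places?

Profile (r,z), 8 vertices: (0.5,35) (1.5,22) (4,10) (9.5,0) (17.5,1.5) (20,17) (11.5,37.5) (10.5,38)
edge 0: (0.5,35)→(1.5,22)  cross = 0.5·22 − 1.5·35 = -41.5000; (r_i+r_j)·cross = 2·-41.5000 = -83.0000
edge 1: (1.5,22)→(4,10)  cross = 1.5·10 − 4·22 = -73.0000; (r_i+r_j)·cross = 5.5·-73.0000 = -401.5000
edge 2: (4,10)→(9.5,0)  cross = 4·0 − 9.5·10 = -95.0000; (r_i+r_j)·cross = 13.5·-95.0000 = -1282.5000
edge 3: (9.5,0)→(17.5,1.5)  cross = 9.5·1.5 − 17.5·0 = 14.2500; (r_i+r_j)·cross = 27·14.2500 = 384.7500
edge 4: (17.5,1.5)→(20,17)  cross = 17.5·17 − 20·1.5 = 267.5000; (r_i+r_j)·cross = 37.5·267.5000 = 10031.2500
edge 5: (20,17)→(11.5,37.5)  cross = 20·37.5 − 11.5·17 = 554.5000; (r_i+r_j)·cross = 31.5·554.5000 = 17466.7500
edge 6: (11.5,37.5)→(10.5,38)  cross = 11.5·38 − 10.5·37.5 = 43.2500; (r_i+r_j)·cross = 22·43.2500 = 951.5000
edge 7: (10.5,38)→(0.5,35)  cross = 10.5·35 − 0.5·38 = 348.5000; (r_i+r_j)·cross = 11·348.5000 = 3833.5000
Σcross = 1018.5000 → A = |Σcross|/2 = 509.2500 mm²
Σ(r_i+r_j)·cross = 30900.7500 → first moment M = |Σ|/6 = 5150.1250
R_c = M/A = 5150.1250/509.2500 = 10.1132 mm
θ = 99° = 1.727876 rad
V = θ·R_c·A = 1.727876·10.1132·509.2500 = 8898.777 mm³

Volume = 8898.777 mm³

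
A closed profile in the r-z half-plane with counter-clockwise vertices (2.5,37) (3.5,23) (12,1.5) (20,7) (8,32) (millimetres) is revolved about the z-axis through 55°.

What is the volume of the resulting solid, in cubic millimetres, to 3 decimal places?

Volume = 2514.919 mm³

Profile (r,z), 5 vertices: (2.5,37) (3.5,23) (12,1.5) (20,7) (8,32)
edge 0: (2.5,37)→(3.5,23)  cross = 2.5·23 − 3.5·37 = -72.0000; (r_i+r_j)·cross = 6·-72.0000 = -432.0000
edge 1: (3.5,23)→(12,1.5)  cross = 3.5·1.5 − 12·23 = -270.7500; (r_i+r_j)·cross = 15.5·-270.7500 = -4196.6250
edge 2: (12,1.5)→(20,7)  cross = 12·7 − 20·1.5 = 54.0000; (r_i+r_j)·cross = 32·54.0000 = 1728.0000
edge 3: (20,7)→(8,32)  cross = 20·32 − 8·7 = 584.0000; (r_i+r_j)·cross = 28·584.0000 = 16352.0000
edge 4: (8,32)→(2.5,37)  cross = 8·37 − 2.5·32 = 216.0000; (r_i+r_j)·cross = 10.5·216.0000 = 2268.0000
Σcross = 511.2500 → A = |Σcross|/2 = 255.6250 mm²
Σ(r_i+r_j)·cross = 15719.3750 → first moment M = |Σ|/6 = 2619.8958
R_c = M/A = 2619.8958/255.6250 = 10.2490 mm
θ = 55° = 0.959931 rad
V = θ·R_c·A = 0.959931·10.2490·255.6250 = 2514.919 mm³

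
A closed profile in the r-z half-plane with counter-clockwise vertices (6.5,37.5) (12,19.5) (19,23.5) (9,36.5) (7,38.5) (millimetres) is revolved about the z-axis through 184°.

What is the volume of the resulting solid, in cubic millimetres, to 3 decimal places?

Volume = 3422.154 mm³

Profile (r,z), 5 vertices: (6.5,37.5) (12,19.5) (19,23.5) (9,36.5) (7,38.5)
edge 0: (6.5,37.5)→(12,19.5)  cross = 6.5·19.5 − 12·37.5 = -323.2500; (r_i+r_j)·cross = 18.5·-323.2500 = -5980.1250
edge 1: (12,19.5)→(19,23.5)  cross = 12·23.5 − 19·19.5 = -88.5000; (r_i+r_j)·cross = 31·-88.5000 = -2743.5000
edge 2: (19,23.5)→(9,36.5)  cross = 19·36.5 − 9·23.5 = 482.0000; (r_i+r_j)·cross = 28·482.0000 = 13496.0000
edge 3: (9,36.5)→(7,38.5)  cross = 9·38.5 − 7·36.5 = 91.0000; (r_i+r_j)·cross = 16·91.0000 = 1456.0000
edge 4: (7,38.5)→(6.5,37.5)  cross = 7·37.5 − 6.5·38.5 = 12.2500; (r_i+r_j)·cross = 13.5·12.2500 = 165.3750
Σcross = 173.5000 → A = |Σcross|/2 = 86.7500 mm²
Σ(r_i+r_j)·cross = 6393.7500 → first moment M = |Σ|/6 = 1065.6250
R_c = M/A = 1065.6250/86.7500 = 12.2839 mm
θ = 184° = 3.211406 rad
V = θ·R_c·A = 3.211406·12.2839·86.7500 = 3422.154 mm³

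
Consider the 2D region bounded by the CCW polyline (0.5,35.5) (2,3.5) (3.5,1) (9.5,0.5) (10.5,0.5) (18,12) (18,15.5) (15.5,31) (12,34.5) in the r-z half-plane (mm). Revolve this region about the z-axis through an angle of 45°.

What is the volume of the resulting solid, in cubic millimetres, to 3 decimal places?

Volume = 3336.879 mm³

Profile (r,z), 9 vertices: (0.5,35.5) (2,3.5) (3.5,1) (9.5,0.5) (10.5,0.5) (18,12) (18,15.5) (15.5,31) (12,34.5)
edge 0: (0.5,35.5)→(2,3.5)  cross = 0.5·3.5 − 2·35.5 = -69.2500; (r_i+r_j)·cross = 2.5·-69.2500 = -173.1250
edge 1: (2,3.5)→(3.5,1)  cross = 2·1 − 3.5·3.5 = -10.2500; (r_i+r_j)·cross = 5.5·-10.2500 = -56.3750
edge 2: (3.5,1)→(9.5,0.5)  cross = 3.5·0.5 − 9.5·1 = -7.7500; (r_i+r_j)·cross = 13·-7.7500 = -100.7500
edge 3: (9.5,0.5)→(10.5,0.5)  cross = 9.5·0.5 − 10.5·0.5 = -0.5000; (r_i+r_j)·cross = 20·-0.5000 = -10.0000
edge 4: (10.5,0.5)→(18,12)  cross = 10.5·12 − 18·0.5 = 117.0000; (r_i+r_j)·cross = 28.5·117.0000 = 3334.5000
edge 5: (18,12)→(18,15.5)  cross = 18·15.5 − 18·12 = 63.0000; (r_i+r_j)·cross = 36·63.0000 = 2268.0000
edge 6: (18,15.5)→(15.5,31)  cross = 18·31 − 15.5·15.5 = 317.7500; (r_i+r_j)·cross = 33.5·317.7500 = 10644.6250
edge 7: (15.5,31)→(12,34.5)  cross = 15.5·34.5 − 12·31 = 162.7500; (r_i+r_j)·cross = 27.5·162.7500 = 4475.6250
edge 8: (12,34.5)→(0.5,35.5)  cross = 12·35.5 − 0.5·34.5 = 408.7500; (r_i+r_j)·cross = 12.5·408.7500 = 5109.3750
Σcross = 981.5000 → A = |Σcross|/2 = 490.7500 mm²
Σ(r_i+r_j)·cross = 25491.8750 → first moment M = |Σ|/6 = 4248.6458
R_c = M/A = 4248.6458/490.7500 = 8.6575 mm
θ = 45° = 0.785398 rad
V = θ·R_c·A = 0.785398·8.6575·490.7500 = 3336.879 mm³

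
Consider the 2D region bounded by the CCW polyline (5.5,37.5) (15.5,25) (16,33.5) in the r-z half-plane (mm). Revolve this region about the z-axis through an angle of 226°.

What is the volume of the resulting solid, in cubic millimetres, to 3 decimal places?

Volume = 2219.572 mm³

Profile (r,z), 3 vertices: (5.5,37.5) (15.5,25) (16,33.5)
edge 0: (5.5,37.5)→(15.5,25)  cross = 5.5·25 − 15.5·37.5 = -443.7500; (r_i+r_j)·cross = 21·-443.7500 = -9318.7500
edge 1: (15.5,25)→(16,33.5)  cross = 15.5·33.5 − 16·25 = 119.2500; (r_i+r_j)·cross = 31.5·119.2500 = 3756.3750
edge 2: (16,33.5)→(5.5,37.5)  cross = 16·37.5 − 5.5·33.5 = 415.7500; (r_i+r_j)·cross = 21.5·415.7500 = 8938.6250
Σcross = 91.2500 → A = |Σcross|/2 = 45.6250 mm²
Σ(r_i+r_j)·cross = 3376.2500 → first moment M = |Σ|/6 = 562.7083
R_c = M/A = 562.7083/45.6250 = 12.3333 mm
θ = 226° = 3.944444 rad
V = θ·R_c·A = 3.944444·12.3333·45.6250 = 2219.572 mm³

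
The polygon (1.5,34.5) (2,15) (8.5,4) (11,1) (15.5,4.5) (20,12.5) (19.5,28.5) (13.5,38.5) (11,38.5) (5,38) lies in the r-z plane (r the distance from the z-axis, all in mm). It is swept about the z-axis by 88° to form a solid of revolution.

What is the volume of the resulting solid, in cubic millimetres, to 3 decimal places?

Volume = 8743.340 mm³

Profile (r,z), 10 vertices: (1.5,34.5) (2,15) (8.5,4) (11,1) (15.5,4.5) (20,12.5) (19.5,28.5) (13.5,38.5) (11,38.5) (5,38)
edge 0: (1.5,34.5)→(2,15)  cross = 1.5·15 − 2·34.5 = -46.5000; (r_i+r_j)·cross = 3.5·-46.5000 = -162.7500
edge 1: (2,15)→(8.5,4)  cross = 2·4 − 8.5·15 = -119.5000; (r_i+r_j)·cross = 10.5·-119.5000 = -1254.7500
edge 2: (8.5,4)→(11,1)  cross = 8.5·1 − 11·4 = -35.5000; (r_i+r_j)·cross = 19.5·-35.5000 = -692.2500
edge 3: (11,1)→(15.5,4.5)  cross = 11·4.5 − 15.5·1 = 34.0000; (r_i+r_j)·cross = 26.5·34.0000 = 901.0000
edge 4: (15.5,4.5)→(20,12.5)  cross = 15.5·12.5 − 20·4.5 = 103.7500; (r_i+r_j)·cross = 35.5·103.7500 = 3683.1250
edge 5: (20,12.5)→(19.5,28.5)  cross = 20·28.5 − 19.5·12.5 = 326.2500; (r_i+r_j)·cross = 39.5·326.2500 = 12886.8750
edge 6: (19.5,28.5)→(13.5,38.5)  cross = 19.5·38.5 − 13.5·28.5 = 366.0000; (r_i+r_j)·cross = 33·366.0000 = 12078.0000
edge 7: (13.5,38.5)→(11,38.5)  cross = 13.5·38.5 − 11·38.5 = 96.2500; (r_i+r_j)·cross = 24.5·96.2500 = 2358.1250
edge 8: (11,38.5)→(5,38)  cross = 11·38 − 5·38.5 = 225.5000; (r_i+r_j)·cross = 16·225.5000 = 3608.0000
edge 9: (5,38)→(1.5,34.5)  cross = 5·34.5 − 1.5·38 = 115.5000; (r_i+r_j)·cross = 6.5·115.5000 = 750.7500
Σcross = 1065.7500 → A = |Σcross|/2 = 532.8750 mm²
Σ(r_i+r_j)·cross = 34156.1250 → first moment M = |Σ|/6 = 5692.6875
R_c = M/A = 5692.6875/532.8750 = 10.6830 mm
θ = 88° = 1.535890 rad
V = θ·R_c·A = 1.535890·10.6830·532.8750 = 8743.340 mm³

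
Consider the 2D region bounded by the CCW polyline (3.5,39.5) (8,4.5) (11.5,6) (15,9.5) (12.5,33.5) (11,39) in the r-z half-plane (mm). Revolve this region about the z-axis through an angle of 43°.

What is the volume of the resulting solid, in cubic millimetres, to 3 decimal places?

Volume = 1833.044 mm³

Profile (r,z), 6 vertices: (3.5,39.5) (8,4.5) (11.5,6) (15,9.5) (12.5,33.5) (11,39)
edge 0: (3.5,39.5)→(8,4.5)  cross = 3.5·4.5 − 8·39.5 = -300.2500; (r_i+r_j)·cross = 11.5·-300.2500 = -3452.8750
edge 1: (8,4.5)→(11.5,6)  cross = 8·6 − 11.5·4.5 = -3.7500; (r_i+r_j)·cross = 19.5·-3.7500 = -73.1250
edge 2: (11.5,6)→(15,9.5)  cross = 11.5·9.5 − 15·6 = 19.2500; (r_i+r_j)·cross = 26.5·19.2500 = 510.1250
edge 3: (15,9.5)→(12.5,33.5)  cross = 15·33.5 − 12.5·9.5 = 383.7500; (r_i+r_j)·cross = 27.5·383.7500 = 10553.1250
edge 4: (12.5,33.5)→(11,39)  cross = 12.5·39 − 11·33.5 = 119.0000; (r_i+r_j)·cross = 23.5·119.0000 = 2796.5000
edge 5: (11,39)→(3.5,39.5)  cross = 11·39.5 − 3.5·39 = 298.0000; (r_i+r_j)·cross = 14.5·298.0000 = 4321.0000
Σcross = 516.0000 → A = |Σcross|/2 = 258.0000 mm²
Σ(r_i+r_j)·cross = 14654.7500 → first moment M = |Σ|/6 = 2442.4583
R_c = M/A = 2442.4583/258.0000 = 9.4669 mm
θ = 43° = 0.750492 rad
V = θ·R_c·A = 0.750492·9.4669·258.0000 = 1833.044 mm³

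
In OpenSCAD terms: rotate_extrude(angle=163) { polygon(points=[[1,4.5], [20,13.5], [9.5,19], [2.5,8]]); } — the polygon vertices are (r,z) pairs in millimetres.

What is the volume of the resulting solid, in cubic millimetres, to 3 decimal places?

Volume = 2927.151 mm³

Profile (r,z), 4 vertices: (1,4.5) (20,13.5) (9.5,19) (2.5,8)
edge 0: (1,4.5)→(20,13.5)  cross = 1·13.5 − 20·4.5 = -76.5000; (r_i+r_j)·cross = 21·-76.5000 = -1606.5000
edge 1: (20,13.5)→(9.5,19)  cross = 20·19 − 9.5·13.5 = 251.7500; (r_i+r_j)·cross = 29.5·251.7500 = 7426.6250
edge 2: (9.5,19)→(2.5,8)  cross = 9.5·8 − 2.5·19 = 28.5000; (r_i+r_j)·cross = 12·28.5000 = 342.0000
edge 3: (2.5,8)→(1,4.5)  cross = 2.5·4.5 − 1·8 = 3.2500; (r_i+r_j)·cross = 3.5·3.2500 = 11.3750
Σcross = 207.0000 → A = |Σcross|/2 = 103.5000 mm²
Σ(r_i+r_j)·cross = 6173.5000 → first moment M = |Σ|/6 = 1028.9167
R_c = M/A = 1028.9167/103.5000 = 9.9412 mm
θ = 163° = 2.844887 rad
V = θ·R_c·A = 2.844887·9.9412·103.5000 = 2927.151 mm³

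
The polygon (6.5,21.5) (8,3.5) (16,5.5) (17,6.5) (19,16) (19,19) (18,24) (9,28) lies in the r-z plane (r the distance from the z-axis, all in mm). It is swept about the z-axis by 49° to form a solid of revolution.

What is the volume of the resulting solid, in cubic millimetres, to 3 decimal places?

Volume = 2505.573 mm³

Profile (r,z), 8 vertices: (6.5,21.5) (8,3.5) (16,5.5) (17,6.5) (19,16) (19,19) (18,24) (9,28)
edge 0: (6.5,21.5)→(8,3.5)  cross = 6.5·3.5 − 8·21.5 = -149.2500; (r_i+r_j)·cross = 14.5·-149.2500 = -2164.1250
edge 1: (8,3.5)→(16,5.5)  cross = 8·5.5 − 16·3.5 = -12.0000; (r_i+r_j)·cross = 24·-12.0000 = -288.0000
edge 2: (16,5.5)→(17,6.5)  cross = 16·6.5 − 17·5.5 = 10.5000; (r_i+r_j)·cross = 33·10.5000 = 346.5000
edge 3: (17,6.5)→(19,16)  cross = 17·16 − 19·6.5 = 148.5000; (r_i+r_j)·cross = 36·148.5000 = 5346.0000
edge 4: (19,16)→(19,19)  cross = 19·19 − 19·16 = 57.0000; (r_i+r_j)·cross = 38·57.0000 = 2166.0000
edge 5: (19,19)→(18,24)  cross = 19·24 − 18·19 = 114.0000; (r_i+r_j)·cross = 37·114.0000 = 4218.0000
edge 6: (18,24)→(9,28)  cross = 18·28 − 9·24 = 288.0000; (r_i+r_j)·cross = 27·288.0000 = 7776.0000
edge 7: (9,28)→(6.5,21.5)  cross = 9·21.5 − 6.5·28 = 11.5000; (r_i+r_j)·cross = 15.5·11.5000 = 178.2500
Σcross = 468.2500 → A = |Σcross|/2 = 234.1250 mm²
Σ(r_i+r_j)·cross = 17578.6250 → first moment M = |Σ|/6 = 2929.7708
R_c = M/A = 2929.7708/234.1250 = 12.5137 mm
θ = 49° = 0.855211 rad
V = θ·R_c·A = 0.855211·12.5137·234.1250 = 2505.573 mm³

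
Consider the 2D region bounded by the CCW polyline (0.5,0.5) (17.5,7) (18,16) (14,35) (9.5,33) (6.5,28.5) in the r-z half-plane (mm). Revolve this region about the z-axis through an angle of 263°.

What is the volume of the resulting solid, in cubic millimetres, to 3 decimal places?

Profile (r,z), 6 vertices: (0.5,0.5) (17.5,7) (18,16) (14,35) (9.5,33) (6.5,28.5)
edge 0: (0.5,0.5)→(17.5,7)  cross = 0.5·7 − 17.5·0.5 = -5.2500; (r_i+r_j)·cross = 18·-5.2500 = -94.5000
edge 1: (17.5,7)→(18,16)  cross = 17.5·16 − 18·7 = 154.0000; (r_i+r_j)·cross = 35.5·154.0000 = 5467.0000
edge 2: (18,16)→(14,35)  cross = 18·35 − 14·16 = 406.0000; (r_i+r_j)·cross = 32·406.0000 = 12992.0000
edge 3: (14,35)→(9.5,33)  cross = 14·33 − 9.5·35 = 129.5000; (r_i+r_j)·cross = 23.5·129.5000 = 3043.2500
edge 4: (9.5,33)→(6.5,28.5)  cross = 9.5·28.5 − 6.5·33 = 56.2500; (r_i+r_j)·cross = 16·56.2500 = 900.0000
edge 5: (6.5,28.5)→(0.5,0.5)  cross = 6.5·0.5 − 0.5·28.5 = -11.0000; (r_i+r_j)·cross = 7·-11.0000 = -77.0000
Σcross = 729.5000 → A = |Σcross|/2 = 364.7500 mm²
Σ(r_i+r_j)·cross = 22230.7500 → first moment M = |Σ|/6 = 3705.1250
R_c = M/A = 3705.1250/364.7500 = 10.1580 mm
θ = 263° = 4.590216 rad
V = θ·R_c·A = 4.590216·10.1580·364.7500 = 17007.324 mm³

Volume = 17007.324 mm³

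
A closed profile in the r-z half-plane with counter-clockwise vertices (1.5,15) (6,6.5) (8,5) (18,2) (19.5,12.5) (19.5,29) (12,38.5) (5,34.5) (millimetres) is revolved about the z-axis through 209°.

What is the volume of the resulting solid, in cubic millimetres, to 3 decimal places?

Profile (r,z), 8 vertices: (1.5,15) (6,6.5) (8,5) (18,2) (19.5,12.5) (19.5,29) (12,38.5) (5,34.5)
edge 0: (1.5,15)→(6,6.5)  cross = 1.5·6.5 − 6·15 = -80.2500; (r_i+r_j)·cross = 7.5·-80.2500 = -601.8750
edge 1: (6,6.5)→(8,5)  cross = 6·5 − 8·6.5 = -22.0000; (r_i+r_j)·cross = 14·-22.0000 = -308.0000
edge 2: (8,5)→(18,2)  cross = 8·2 − 18·5 = -74.0000; (r_i+r_j)·cross = 26·-74.0000 = -1924.0000
edge 3: (18,2)→(19.5,12.5)  cross = 18·12.5 − 19.5·2 = 186.0000; (r_i+r_j)·cross = 37.5·186.0000 = 6975.0000
edge 4: (19.5,12.5)→(19.5,29)  cross = 19.5·29 − 19.5·12.5 = 321.7500; (r_i+r_j)·cross = 39·321.7500 = 12548.2500
edge 5: (19.5,29)→(12,38.5)  cross = 19.5·38.5 − 12·29 = 402.7500; (r_i+r_j)·cross = 31.5·402.7500 = 12686.6250
edge 6: (12,38.5)→(5,34.5)  cross = 12·34.5 − 5·38.5 = 221.5000; (r_i+r_j)·cross = 17·221.5000 = 3765.5000
edge 7: (5,34.5)→(1.5,15)  cross = 5·15 − 1.5·34.5 = 23.2500; (r_i+r_j)·cross = 6.5·23.2500 = 151.1250
Σcross = 979.0000 → A = |Σcross|/2 = 489.5000 mm²
Σ(r_i+r_j)·cross = 33292.6250 → first moment M = |Σ|/6 = 5548.7708
R_c = M/A = 5548.7708/489.5000 = 11.3356 mm
θ = 209° = 3.647738 rad
V = θ·R_c·A = 3.647738·11.3356·489.5000 = 20240.463 mm³

Volume = 20240.463 mm³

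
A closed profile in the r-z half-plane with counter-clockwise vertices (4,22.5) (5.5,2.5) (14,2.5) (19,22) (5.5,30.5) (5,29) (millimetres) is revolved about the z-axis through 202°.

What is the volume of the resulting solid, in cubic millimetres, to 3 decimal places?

Volume = 10798.071 mm³

Profile (r,z), 6 vertices: (4,22.5) (5.5,2.5) (14,2.5) (19,22) (5.5,30.5) (5,29)
edge 0: (4,22.5)→(5.5,2.5)  cross = 4·2.5 − 5.5·22.5 = -113.7500; (r_i+r_j)·cross = 9.5·-113.7500 = -1080.6250
edge 1: (5.5,2.5)→(14,2.5)  cross = 5.5·2.5 − 14·2.5 = -21.2500; (r_i+r_j)·cross = 19.5·-21.2500 = -414.3750
edge 2: (14,2.5)→(19,22)  cross = 14·22 − 19·2.5 = 260.5000; (r_i+r_j)·cross = 33·260.5000 = 8596.5000
edge 3: (19,22)→(5.5,30.5)  cross = 19·30.5 − 5.5·22 = 458.5000; (r_i+r_j)·cross = 24.5·458.5000 = 11233.2500
edge 4: (5.5,30.5)→(5,29)  cross = 5.5·29 − 5·30.5 = 7.0000; (r_i+r_j)·cross = 10.5·7.0000 = 73.5000
edge 5: (5,29)→(4,22.5)  cross = 5·22.5 − 4·29 = -3.5000; (r_i+r_j)·cross = 9·-3.5000 = -31.5000
Σcross = 587.5000 → A = |Σcross|/2 = 293.7500 mm²
Σ(r_i+r_j)·cross = 18376.7500 → first moment M = |Σ|/6 = 3062.7917
R_c = M/A = 3062.7917/293.7500 = 10.4265 mm
θ = 202° = 3.525565 rad
V = θ·R_c·A = 3.525565·10.4265·293.7500 = 10798.071 mm³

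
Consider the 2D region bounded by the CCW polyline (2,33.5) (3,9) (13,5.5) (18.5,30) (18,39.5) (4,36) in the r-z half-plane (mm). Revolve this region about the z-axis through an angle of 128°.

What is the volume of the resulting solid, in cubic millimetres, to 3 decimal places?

Profile (r,z), 6 vertices: (2,33.5) (3,9) (13,5.5) (18.5,30) (18,39.5) (4,36)
edge 0: (2,33.5)→(3,9)  cross = 2·9 − 3·33.5 = -82.5000; (r_i+r_j)·cross = 5·-82.5000 = -412.5000
edge 1: (3,9)→(13,5.5)  cross = 3·5.5 − 13·9 = -100.5000; (r_i+r_j)·cross = 16·-100.5000 = -1608.0000
edge 2: (13,5.5)→(18.5,30)  cross = 13·30 − 18.5·5.5 = 288.2500; (r_i+r_j)·cross = 31.5·288.2500 = 9079.8750
edge 3: (18.5,30)→(18,39.5)  cross = 18.5·39.5 − 18·30 = 190.7500; (r_i+r_j)·cross = 36.5·190.7500 = 6962.3750
edge 4: (18,39.5)→(4,36)  cross = 18·36 − 4·39.5 = 490.0000; (r_i+r_j)·cross = 22·490.0000 = 10780.0000
edge 5: (4,36)→(2,33.5)  cross = 4·33.5 − 2·36 = 62.0000; (r_i+r_j)·cross = 6·62.0000 = 372.0000
Σcross = 848.0000 → A = |Σcross|/2 = 424.0000 mm²
Σ(r_i+r_j)·cross = 25173.7500 → first moment M = |Σ|/6 = 4195.6250
R_c = M/A = 4195.6250/424.0000 = 9.8953 mm
θ = 128° = 2.234021 rad
V = θ·R_c·A = 2.234021·9.8953·424.0000 = 9373.116 mm³

Volume = 9373.116 mm³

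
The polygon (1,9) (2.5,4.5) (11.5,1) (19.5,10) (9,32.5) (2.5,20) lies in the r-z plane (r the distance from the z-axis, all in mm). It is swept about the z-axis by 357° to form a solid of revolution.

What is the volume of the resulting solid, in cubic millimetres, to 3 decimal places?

Profile (r,z), 6 vertices: (1,9) (2.5,4.5) (11.5,1) (19.5,10) (9,32.5) (2.5,20)
edge 0: (1,9)→(2.5,4.5)  cross = 1·4.5 − 2.5·9 = -18.0000; (r_i+r_j)·cross = 3.5·-18.0000 = -63.0000
edge 1: (2.5,4.5)→(11.5,1)  cross = 2.5·1 − 11.5·4.5 = -49.2500; (r_i+r_j)·cross = 14·-49.2500 = -689.5000
edge 2: (11.5,1)→(19.5,10)  cross = 11.5·10 − 19.5·1 = 95.5000; (r_i+r_j)·cross = 31·95.5000 = 2960.5000
edge 3: (19.5,10)→(9,32.5)  cross = 19.5·32.5 − 9·10 = 543.7500; (r_i+r_j)·cross = 28.5·543.7500 = 15496.8750
edge 4: (9,32.5)→(2.5,20)  cross = 9·20 − 2.5·32.5 = 98.7500; (r_i+r_j)·cross = 11.5·98.7500 = 1135.6250
edge 5: (2.5,20)→(1,9)  cross = 2.5·9 − 1·20 = 2.5000; (r_i+r_j)·cross = 3.5·2.5000 = 8.7500
Σcross = 673.2500 → A = |Σcross|/2 = 336.6250 mm²
Σ(r_i+r_j)·cross = 18849.2500 → first moment M = |Σ|/6 = 3141.5417
R_c = M/A = 3141.5417/336.6250 = 9.3325 mm
θ = 357° = 6.230825 rad
V = θ·R_c·A = 6.230825·9.3325·336.6250 = 19574.398 mm³

Volume = 19574.398 mm³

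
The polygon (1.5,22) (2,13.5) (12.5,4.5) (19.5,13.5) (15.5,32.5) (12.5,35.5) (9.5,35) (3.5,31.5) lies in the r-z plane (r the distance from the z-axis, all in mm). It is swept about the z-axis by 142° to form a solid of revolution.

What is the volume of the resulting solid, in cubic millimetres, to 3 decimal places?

Profile (r,z), 8 vertices: (1.5,22) (2,13.5) (12.5,4.5) (19.5,13.5) (15.5,32.5) (12.5,35.5) (9.5,35) (3.5,31.5)
edge 0: (1.5,22)→(2,13.5)  cross = 1.5·13.5 − 2·22 = -23.7500; (r_i+r_j)·cross = 3.5·-23.7500 = -83.1250
edge 1: (2,13.5)→(12.5,4.5)  cross = 2·4.5 − 12.5·13.5 = -159.7500; (r_i+r_j)·cross = 14.5·-159.7500 = -2316.3750
edge 2: (12.5,4.5)→(19.5,13.5)  cross = 12.5·13.5 − 19.5·4.5 = 81.0000; (r_i+r_j)·cross = 32·81.0000 = 2592.0000
edge 3: (19.5,13.5)→(15.5,32.5)  cross = 19.5·32.5 − 15.5·13.5 = 424.5000; (r_i+r_j)·cross = 35·424.5000 = 14857.5000
edge 4: (15.5,32.5)→(12.5,35.5)  cross = 15.5·35.5 − 12.5·32.5 = 144.0000; (r_i+r_j)·cross = 28·144.0000 = 4032.0000
edge 5: (12.5,35.5)→(9.5,35)  cross = 12.5·35 − 9.5·35.5 = 100.2500; (r_i+r_j)·cross = 22·100.2500 = 2205.5000
edge 6: (9.5,35)→(3.5,31.5)  cross = 9.5·31.5 − 3.5·35 = 176.7500; (r_i+r_j)·cross = 13·176.7500 = 2297.7500
edge 7: (3.5,31.5)→(1.5,22)  cross = 3.5·22 − 1.5·31.5 = 29.7500; (r_i+r_j)·cross = 5·29.7500 = 148.7500
Σcross = 772.7500 → A = |Σcross|/2 = 386.3750 mm²
Σ(r_i+r_j)·cross = 23734.0000 → first moment M = |Σ|/6 = 3955.6667
R_c = M/A = 3955.6667/386.3750 = 10.2379 mm
θ = 142° = 2.478368 rad
V = θ·R_c·A = 2.478368·10.2379·386.3750 = 9803.596 mm³

Volume = 9803.596 mm³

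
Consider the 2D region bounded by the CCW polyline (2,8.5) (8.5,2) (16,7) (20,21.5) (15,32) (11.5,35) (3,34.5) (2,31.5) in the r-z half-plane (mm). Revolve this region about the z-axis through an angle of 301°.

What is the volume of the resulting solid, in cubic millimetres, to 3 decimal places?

Volume = 23419.840 mm³

Profile (r,z), 8 vertices: (2,8.5) (8.5,2) (16,7) (20,21.5) (15,32) (11.5,35) (3,34.5) (2,31.5)
edge 0: (2,8.5)→(8.5,2)  cross = 2·2 − 8.5·8.5 = -68.2500; (r_i+r_j)·cross = 10.5·-68.2500 = -716.6250
edge 1: (8.5,2)→(16,7)  cross = 8.5·7 − 16·2 = 27.5000; (r_i+r_j)·cross = 24.5·27.5000 = 673.7500
edge 2: (16,7)→(20,21.5)  cross = 16·21.5 − 20·7 = 204.0000; (r_i+r_j)·cross = 36·204.0000 = 7344.0000
edge 3: (20,21.5)→(15,32)  cross = 20·32 − 15·21.5 = 317.5000; (r_i+r_j)·cross = 35·317.5000 = 11112.5000
edge 4: (15,32)→(11.5,35)  cross = 15·35 − 11.5·32 = 157.0000; (r_i+r_j)·cross = 26.5·157.0000 = 4160.5000
edge 5: (11.5,35)→(3,34.5)  cross = 11.5·34.5 − 3·35 = 291.7500; (r_i+r_j)·cross = 14.5·291.7500 = 4230.3750
edge 6: (3,34.5)→(2,31.5)  cross = 3·31.5 − 2·34.5 = 25.5000; (r_i+r_j)·cross = 5·25.5000 = 127.5000
edge 7: (2,31.5)→(2,8.5)  cross = 2·8.5 − 2·31.5 = -46.0000; (r_i+r_j)·cross = 4·-46.0000 = -184.0000
Σcross = 909.0000 → A = |Σcross|/2 = 454.5000 mm²
Σ(r_i+r_j)·cross = 26748.0000 → first moment M = |Σ|/6 = 4458.0000
R_c = M/A = 4458.0000/454.5000 = 9.8086 mm
θ = 301° = 5.253441 rad
V = θ·R_c·A = 5.253441·9.8086·454.5000 = 23419.840 mm³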